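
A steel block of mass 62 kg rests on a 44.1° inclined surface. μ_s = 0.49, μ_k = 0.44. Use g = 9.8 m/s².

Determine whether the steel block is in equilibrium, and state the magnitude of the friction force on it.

f ≈ 192 N

N = m g cos θ = 436 N.
Down-slope weight component: m g sin θ = 423 N.
μ_s N = 214 N.
423 > 214 N, so it slides; kinetic friction f = μ_k N = 0.44×436 = 192 N.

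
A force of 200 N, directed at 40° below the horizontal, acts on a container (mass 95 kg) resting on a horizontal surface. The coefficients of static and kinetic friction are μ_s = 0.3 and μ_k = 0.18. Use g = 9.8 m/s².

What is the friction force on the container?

The vertical component of P adds to the normal force: N = m g + P sin α = 931 + 128.6 = 1060 N.
Horizontally, friction must balance P cos α = 153.2 N.
The static-friction limit is μ_s N = 317.9 N.
Since 153.2 N does not exceed the limit, the container stays at rest and f = 153 N.

f ≈ 153 N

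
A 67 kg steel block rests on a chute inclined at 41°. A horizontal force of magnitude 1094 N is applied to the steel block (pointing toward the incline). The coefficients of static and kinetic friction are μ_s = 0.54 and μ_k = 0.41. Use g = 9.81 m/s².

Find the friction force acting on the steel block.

f ≈ 394 N (down the incline)

Normal direction: N = m g cos θ + P sin θ = 1214 N.
Parallel to the incline: P cos θ − m g sin θ = 825.7 − 431.2 = 394.4 N; the friction needed to balance this is 394.4 N acting down the slope.
The limit of static friction is μ_s N = 655.4 N.
Since 394.4 N is within the 655.4 N limit, the steel block stays put and friction is exactly 394 N.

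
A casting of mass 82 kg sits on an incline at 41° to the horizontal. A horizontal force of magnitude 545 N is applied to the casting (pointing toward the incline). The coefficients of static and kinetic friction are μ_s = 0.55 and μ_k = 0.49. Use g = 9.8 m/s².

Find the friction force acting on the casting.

f ≈ 116 N (up the incline)

Normal direction: N = m g cos θ + P sin θ = 964 N.
Along the incline, the net driving force (taking up-slope positive) is P cos θ − m g sin θ = 411.3 − 527.2 = -115.9 N, so equilibrium requires friction f = 115.9 N (up-slope).
Maximum static friction: μ_s N = 0.55 × 964 = 530.2 N.
Since 115.9 N is within the 530.2 N limit, the casting stays put and friction is exactly 116 N.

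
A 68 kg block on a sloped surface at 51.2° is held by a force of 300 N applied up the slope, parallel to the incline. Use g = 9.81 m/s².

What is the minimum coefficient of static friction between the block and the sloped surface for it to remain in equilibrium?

N = m g cos θ = 418 N.
Friction must make up the shortfall along the incline: f = m g sin θ − P = 519.9 − 300 = 219.9 N.
At the threshold f = μ_s N, so μ_s,min = 219.9/418 = 0.526.

μ_s,min ≈ 0.526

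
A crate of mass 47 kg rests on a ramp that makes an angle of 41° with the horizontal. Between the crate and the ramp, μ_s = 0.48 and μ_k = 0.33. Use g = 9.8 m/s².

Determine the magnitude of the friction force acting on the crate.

Perpendicular to the surface, N = m g cos θ = 47·9.8·cos 41° = 347.6 N.
For equilibrium along the incline, friction must balance the weight component: f = m g sin θ = 302.2 N up the slope.
Static friction can supply at most μ_s N = 166.9 N.
Since |302.2| > 166.9 N, static friction cannot hold it; the crate slides down the incline and kinetic friction applies: f = μ_k N = 0.33 × 347.6 = 115 N.

f ≈ 115 N (up the incline)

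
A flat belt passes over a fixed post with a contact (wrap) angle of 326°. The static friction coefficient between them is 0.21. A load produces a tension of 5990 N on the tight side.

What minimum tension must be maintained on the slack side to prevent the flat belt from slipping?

Capstan equation at impending slip: T_tight/T_slack = e^{μβ}.
β = 326° = 5.69 rad; e^{μβ} = e^{0.21×5.69} = 3.303.
T_slack = T_tight / e^{μβ} = 5990 / 3.303 = 1810 N.

T_min ≈ 1810 N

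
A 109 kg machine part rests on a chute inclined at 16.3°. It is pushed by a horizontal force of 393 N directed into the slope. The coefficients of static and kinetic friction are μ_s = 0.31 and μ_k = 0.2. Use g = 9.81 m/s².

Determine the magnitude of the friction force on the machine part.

Resolve perpendicular to the incline: N = m g cos θ + P sin θ = 109×9.81×cos 16.3° + 393×sin 16.3° = 1137 N.
Parallel to the incline: P cos θ − m g sin θ = 377.2 − 300.1 = 77.09 N; the friction needed to balance this is 77.09 N acting down the slope.
The limit of static friction is μ_s N = 352.3 N.
|f_req| = 77.09 ≤ 352.3 N → the machine part is in equilibrium; friction equals the required value.

f ≈ 77.1 N (down the incline)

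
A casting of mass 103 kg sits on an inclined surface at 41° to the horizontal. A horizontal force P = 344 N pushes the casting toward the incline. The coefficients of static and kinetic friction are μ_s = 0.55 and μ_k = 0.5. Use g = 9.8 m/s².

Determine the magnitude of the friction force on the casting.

Normal direction: N = m g cos θ + P sin θ = 987.5 N.
Parallel to the incline: P cos θ − m g sin θ = 259.6 − 662.2 = -402.6 N; the friction needed to balance this is 402.6 N acting up the slope.
The limit of static friction is μ_s N = 543.1 N.
Since 402.6 N is within the 543.1 N limit, the casting stays put and friction is exactly 403 N.

f ≈ 403 N (up the incline)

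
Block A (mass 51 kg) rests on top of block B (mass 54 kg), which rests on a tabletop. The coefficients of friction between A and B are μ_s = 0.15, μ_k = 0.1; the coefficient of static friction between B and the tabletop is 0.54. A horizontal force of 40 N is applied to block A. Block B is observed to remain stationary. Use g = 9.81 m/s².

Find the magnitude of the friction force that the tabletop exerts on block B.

Normal force at the A–B interface: N₁ = m_A g = 500.3 N.
Maximum static friction on A from B: μ_s N₁ = 0.15×500.3 = 75.05 N.
P = 40 N is within that limit, so A and B move together (both at rest); the A–B friction is simply f₁ = P = 40 N.
B experiences an equal 40 N forward from A (third law). B is in equilibrium, so the floor supplies f₂ = 40 N of static friction (limit μ_s(m_A+m_B)g = 556.2 N, not exceeded).

f ≈ 40 N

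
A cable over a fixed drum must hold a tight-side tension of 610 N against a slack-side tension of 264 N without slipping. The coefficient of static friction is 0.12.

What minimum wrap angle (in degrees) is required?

β_min ≈ 400°

T₂/T₁ = e^{μβ} → β = ln(T₂/T₁)/μ.
β = ln(610/264)/0.12 = 0.8375/0.12 = 6.979 rad.
In degrees: β = 6.979 × 180/π = 400°.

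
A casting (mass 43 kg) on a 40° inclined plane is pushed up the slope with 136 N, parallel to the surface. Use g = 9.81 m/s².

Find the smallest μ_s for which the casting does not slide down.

N = m g cos θ = 323.1 N.
Friction must make up the shortfall along the incline: f = m g sin θ − P = 271.1 − 136 = 135.1 N.
At the threshold f = μ_s N, so μ_s,min = 135.1/323.1 = 0.418.

μ_s,min ≈ 0.418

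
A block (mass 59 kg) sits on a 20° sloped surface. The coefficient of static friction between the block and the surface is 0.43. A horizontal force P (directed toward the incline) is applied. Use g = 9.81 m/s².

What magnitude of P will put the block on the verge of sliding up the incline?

At impending motion up the slope, friction acts down-slope at its limit: f = μ_s N.
Perpendicular to the incline: N = m g cos θ + P sin θ.
Along the incline: P cos θ = m g sin θ + μ_s N = m g sin θ + μ_s (m g cos θ + P sin θ).
Solving, P (cos θ − μ_s sin θ) = m g (sin θ + μ_s cos θ), so P = 59×9.81×(sin 20° + 0.43 cos 20°)/(cos 20° − 0.43 sin 20°) = 579×0.7461/0.7926 = 545 N.

P ≈ 545 N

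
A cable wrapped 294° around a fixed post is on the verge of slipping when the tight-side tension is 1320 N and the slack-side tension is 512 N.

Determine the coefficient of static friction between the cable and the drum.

T₂/T₁ = e^{μβ} → μ = ln(T₂/T₁)/β.
β = 294° = 5.131 rad.
μ = ln(1320/512)/5.131 = ln(2.578)/5.131 = 0.185.

μ ≈ 0.185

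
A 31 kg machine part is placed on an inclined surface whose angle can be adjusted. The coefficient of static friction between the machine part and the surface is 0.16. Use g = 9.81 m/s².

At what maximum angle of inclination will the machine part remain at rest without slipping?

θ_max ≈ 9.09°

At the slip threshold, m g sin θ = μ_s · m g cos θ, so tan θ = μ_s.
θ_max = arctan(0.16) = 9.09°.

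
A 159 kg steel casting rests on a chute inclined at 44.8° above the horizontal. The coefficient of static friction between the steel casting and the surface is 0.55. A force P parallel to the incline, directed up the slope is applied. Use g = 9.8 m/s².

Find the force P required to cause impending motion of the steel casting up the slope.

At impending motion up the slope, friction acts down-slope at its limit: f = μ_s N.
P is parallel to the surface, so N = m g cos θ = 1110 N.
Along the incline: P = m g sin θ + μ_s N = 1100 + 0.55×1110 = 1710 N.

P ≈ 1710 N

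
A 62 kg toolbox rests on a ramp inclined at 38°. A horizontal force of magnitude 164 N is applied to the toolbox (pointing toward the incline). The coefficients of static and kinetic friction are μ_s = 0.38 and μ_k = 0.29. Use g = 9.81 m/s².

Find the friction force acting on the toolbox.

f ≈ 168 N (up the incline)

The horizontal push has a component P sin θ into the surface, so N = m g cos θ + P sin θ = 479.3 + 101 = 580.3 N.
Parallel to the incline: P cos θ − m g sin θ = 129.2 − 374.5 = -245.2 N; the friction needed to balance this is 245.2 N acting up the slope.
Maximum static friction: μ_s N = 0.38 × 580.3 = 220.5 N.
The required 245.2 N exceeds the static limit, so the toolbox slides down-slope and f = μ_k N = 0.29×580.3 = 168 N.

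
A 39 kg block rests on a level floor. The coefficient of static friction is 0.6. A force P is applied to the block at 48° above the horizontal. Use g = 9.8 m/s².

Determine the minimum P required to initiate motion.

P ≈ 206 N

N = m g − P sin α (the pull lifts the block).
At impending slip, P cos α = μ_s N = μ_s (m g − P sin α).
Solving: P (cos α + μ_s sin α) = μ_s m g → P = 0.6×382/(cos 48° + 0.6 sin 48°) = 229/1.115 = 206 N.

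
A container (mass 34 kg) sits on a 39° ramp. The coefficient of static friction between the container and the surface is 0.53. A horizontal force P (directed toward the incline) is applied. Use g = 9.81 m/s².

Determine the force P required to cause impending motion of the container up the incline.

P ≈ 783 N

At impending motion up the slope, friction acts down-slope at its limit: f = μ_s N.
Perpendicular to the incline: N = m g cos θ + P sin θ.
Along the incline: P cos θ = m g sin θ + μ_s N = m g sin θ + μ_s (m g cos θ + P sin θ).
Solving, P (cos θ − μ_s sin θ) = m g (sin θ + μ_s cos θ), so P = 34×9.81×(sin 39° + 0.53 cos 39°)/(cos 39° − 0.53 sin 39°) = 334×1.041/0.4436 = 783 N.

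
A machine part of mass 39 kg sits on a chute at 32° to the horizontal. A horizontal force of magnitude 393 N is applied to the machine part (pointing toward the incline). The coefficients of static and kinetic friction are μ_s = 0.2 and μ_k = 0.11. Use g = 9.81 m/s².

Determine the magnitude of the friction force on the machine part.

f ≈ 58.6 N (down the incline)

The horizontal push has a component P sin θ into the surface, so N = m g cos θ + P sin θ = 324.5 + 208.3 = 532.7 N.
Along the incline, the net driving force (taking up-slope positive) is P cos θ − m g sin θ = 333.3 − 202.7 = 130.5 N, so equilibrium requires friction f = -130.5 N (down-slope).
Maximum static friction: μ_s N = 0.2 × 532.7 = 106.5 N.
|f_req| = 130.5 > 106.5 N → the machine part slides up the incline; f = μ_k N = 0.11 × 532.7 = 58.6 N.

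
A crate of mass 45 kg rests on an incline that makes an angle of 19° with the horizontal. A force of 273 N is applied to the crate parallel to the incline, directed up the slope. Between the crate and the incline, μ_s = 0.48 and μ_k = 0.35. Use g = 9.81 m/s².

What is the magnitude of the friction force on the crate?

f ≈ 129 N (down the incline)

Perpendicular to the surface, N = m g cos θ = 45·9.81·cos 19° = 417.4 N.
Parallel to the incline, ΣF = 0 gives f = m g sin θ − P = 143.7 − 273 = -129.3 N (up-slope positive).
Static friction can supply at most μ_s N = 200.4 N.
Since |-129.3| ≤ 200.4 N, no slip — friction simply equals what equilibrium demands.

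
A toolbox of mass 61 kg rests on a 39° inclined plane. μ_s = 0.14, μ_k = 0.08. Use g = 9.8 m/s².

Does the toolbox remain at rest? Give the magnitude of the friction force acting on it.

f ≈ 37.2 N

N = m g cos θ = 465 N.
Down-slope weight component: m g sin θ = 376 N.
μ_s N = 65 N.
376 > 65 N, so it slides; kinetic friction f = μ_k N = 0.08×465 = 37.2 N.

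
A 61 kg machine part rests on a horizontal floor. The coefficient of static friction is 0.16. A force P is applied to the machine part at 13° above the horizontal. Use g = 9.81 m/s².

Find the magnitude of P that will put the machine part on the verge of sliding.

P ≈ 94.8 N

N = m g − P sin α (the pull lifts the machine part).
At impending slip, P cos α = μ_s N = μ_s (m g − P sin α).
Solving: P (cos α + μ_s sin α) = μ_s m g → P = 0.16×598/(cos 13° + 0.16 sin 13°) = 95.7/1.01 = 94.8 N.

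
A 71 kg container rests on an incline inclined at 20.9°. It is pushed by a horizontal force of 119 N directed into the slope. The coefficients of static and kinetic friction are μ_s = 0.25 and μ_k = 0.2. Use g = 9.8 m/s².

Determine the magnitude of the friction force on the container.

f ≈ 137 N (up the incline)

The horizontal push has a component P sin θ into the surface, so N = m g cos θ + P sin θ = 650 + 42.45 = 692.5 N.
Along the incline, the net driving force (taking up-slope positive) is P cos θ − m g sin θ = 111.2 − 248.2 = -137 N, so equilibrium requires friction f = 137 N (up-slope).
The limit of static friction is μ_s N = 173.1 N.
Since 137 N is within the 173.1 N limit, the container stays put and friction is exactly 137 N.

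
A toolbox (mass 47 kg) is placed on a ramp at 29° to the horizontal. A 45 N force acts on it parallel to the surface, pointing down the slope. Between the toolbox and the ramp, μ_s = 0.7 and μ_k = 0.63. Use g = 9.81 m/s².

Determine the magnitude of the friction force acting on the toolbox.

Perpendicular to the surface, N = m g cos θ = 47·9.81·cos 29° = 403.3 N.
For equilibrium along the incline the friction force must supply f = m g sin θ + P = 223.5 + 45 = 268.5 N (positive meaning up-slope).
Maximum static friction available: μ_s N = 0.7 × 403.3 = 282.3 N.
Since |268.5| ≤ 282.3 N, the toolbox remains in static equilibrium and friction takes exactly the required value.

f ≈ 269 N (up the incline)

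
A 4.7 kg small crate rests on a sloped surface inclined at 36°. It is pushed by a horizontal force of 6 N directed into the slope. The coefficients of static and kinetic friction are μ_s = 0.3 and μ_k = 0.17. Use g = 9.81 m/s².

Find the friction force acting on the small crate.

Resolve perpendicular to the incline: N = m g cos θ + P sin θ = 4.7×9.81×cos 36° + 6×sin 36° = 40.83 N.
Parallel to the incline: P cos θ − m g sin θ = 4.854 − 27.1 = -22.25 N; the friction needed to balance this is 22.25 N acting up the slope.
Maximum static friction: μ_s N = 0.3 × 40.83 = 12.25 N.
|f_req| = 22.25 > 12.25 N → the small crate slides down the incline; f = μ_k N = 0.17 × 40.83 = 6.94 N.

f ≈ 6.94 N (up the incline)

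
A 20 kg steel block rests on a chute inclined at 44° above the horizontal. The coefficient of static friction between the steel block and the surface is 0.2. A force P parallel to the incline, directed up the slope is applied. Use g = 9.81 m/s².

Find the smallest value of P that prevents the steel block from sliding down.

The steel block tends to slide down (tan θ > μ_s), so at the point of impending slip friction acts up-slope at its limit: f = μ_s N.
P is parallel to the surface, so N = m g cos θ = 141 N.
Along the incline: P + μ_s N = m g sin θ, so P = 136 − 0.2×141 = 108 N.

P_min ≈ 108 N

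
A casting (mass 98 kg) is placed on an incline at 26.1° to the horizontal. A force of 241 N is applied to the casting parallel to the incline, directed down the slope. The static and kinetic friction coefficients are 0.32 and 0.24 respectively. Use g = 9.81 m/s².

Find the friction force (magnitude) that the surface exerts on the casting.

f ≈ 207 N (up the incline)

Perpendicular to the surface, N = m g cos θ = 98·9.81·cos 26.1° = 863.3 N.
The friction needed for equilibrium is m g sin θ + P = 422.9 + 241 = 663.9 N, measured positive up-slope.
The static-friction ceiling is μ_s N = 0.32 × 863.3 = 276.3 N.
Since |663.9| > 276.3 N, static friction cannot hold it; the casting slides down the incline and kinetic friction applies: f = μ_k N = 0.24 × 863.3 = 207 N.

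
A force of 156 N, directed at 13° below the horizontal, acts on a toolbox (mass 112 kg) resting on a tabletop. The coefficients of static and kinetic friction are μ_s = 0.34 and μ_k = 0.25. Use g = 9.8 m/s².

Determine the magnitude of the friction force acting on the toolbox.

Vertical equilibrium gives N = m g + P sin α = 1133 N.
For equilibrium, f = P cos α = 156×cos 13° = 152 N.
μ_s N = 0.34 × 1133 = 385.1 N.
152 ≤ 385.1 N → static; friction equals the required 152 N.

f ≈ 152 N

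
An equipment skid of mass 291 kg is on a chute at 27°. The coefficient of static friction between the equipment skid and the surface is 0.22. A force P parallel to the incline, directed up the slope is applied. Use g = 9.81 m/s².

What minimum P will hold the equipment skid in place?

P_min ≈ 736 N

The equipment skid tends to slide down (tan θ > μ_s), so at the point of impending slip friction acts up-slope at its limit: f = μ_s N.
P is parallel to the surface, so N = m g cos θ = 2540 N.
Along the incline: P + μ_s N = m g sin θ, so P = 1300 − 0.22×2540 = 736 N.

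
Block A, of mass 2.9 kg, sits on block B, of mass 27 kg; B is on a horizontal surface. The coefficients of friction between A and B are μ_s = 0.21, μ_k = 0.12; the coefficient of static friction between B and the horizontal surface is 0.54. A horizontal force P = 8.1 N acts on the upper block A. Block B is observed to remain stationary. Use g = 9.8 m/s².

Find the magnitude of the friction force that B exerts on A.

Normal force at the A–B interface: N₁ = m_A g = 28.42 N.
So the A–B interface can sustain at most μ_s N₁ = 5.968 N of static friction.
P = 8.1 N exceeds that limit, so A slips over B and the interface friction becomes kinetic: f₁ = μ_k N₁ = 0.12×28.42 = 3.41 N.
B experiences an equal 3.41 N forward from A (third law). B is in equilibrium, so the floor supplies f₂ = 3.41 N of static friction (limit μ_s(m_A+m_B)g = 158.2 N, not exceeded).

f ≈ 3.41 N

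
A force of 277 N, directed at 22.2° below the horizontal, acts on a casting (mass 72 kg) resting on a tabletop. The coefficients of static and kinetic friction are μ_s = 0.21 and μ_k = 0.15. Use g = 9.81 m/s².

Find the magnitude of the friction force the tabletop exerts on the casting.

f ≈ 122 N

Vertical equilibrium gives N = m g + P sin α = 811 N.
Horizontally, friction must balance P cos α = 256.5 N.
μ_s N = 0.21 × 811 = 170.3 N.
256.5 > 170.3 N → the casting slides; f = μ_k N = 0.15×811 = 122 N.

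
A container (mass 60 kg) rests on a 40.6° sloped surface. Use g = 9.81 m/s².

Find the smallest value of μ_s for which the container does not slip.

μ_s,min ≈ 0.857

At the slip threshold m g sin θ = μ_s m g cos θ, so μ_s,min = tan θ.
μ_s,min = tan 40.6° = 0.857.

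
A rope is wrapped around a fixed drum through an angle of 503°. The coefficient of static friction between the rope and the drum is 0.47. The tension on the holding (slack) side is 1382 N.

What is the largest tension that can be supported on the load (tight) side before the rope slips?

T_max ≈ 85600 N

At impending slip the capstan equation gives T₂/T₁ = e^{μβ} with β in radians.
β = 503° × π/180 = 8.779 rad.
e^{μβ} = e^{0.47×8.779} = 61.94.
T₂ = T₁ · e^{μβ} = 1382 × 61.94 = 85600 N.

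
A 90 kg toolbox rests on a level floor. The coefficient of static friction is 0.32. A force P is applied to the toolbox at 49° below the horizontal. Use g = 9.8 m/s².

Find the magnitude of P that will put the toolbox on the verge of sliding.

P ≈ 681 N

N = m g + P sin α (the push presses the toolbox into the level floor).
At impending slip, P cos α = μ_s N = μ_s (m g + P sin α).
Solving: P (cos α − μ_s sin α) = μ_s m g → P = 0.32×882/(cos 49° − 0.32 sin 49°) = 282/0.4146 = 681 N.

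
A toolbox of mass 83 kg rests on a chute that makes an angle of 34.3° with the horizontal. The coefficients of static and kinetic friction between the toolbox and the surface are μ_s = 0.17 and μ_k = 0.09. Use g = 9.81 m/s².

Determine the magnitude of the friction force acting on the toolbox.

f ≈ 60.5 N (up the incline)

The normal reaction is N = m g cos θ = 672.6 N.
For equilibrium along the incline, friction must balance the weight component: f = m g sin θ = 458.8 N up the slope.
Maximum static friction available: μ_s N = 0.17 × 672.6 = 114.3 N.
|458.8| exceeds 114.3 N, so the toolbox slips down-slope; friction is kinetic, f = μ_k N = 0.09×672.6 = 60.5 N.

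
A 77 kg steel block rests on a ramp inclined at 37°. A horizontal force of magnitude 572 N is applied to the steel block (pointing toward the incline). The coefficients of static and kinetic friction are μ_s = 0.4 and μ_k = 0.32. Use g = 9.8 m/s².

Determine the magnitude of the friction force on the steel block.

The horizontal push has a component P sin θ into the surface, so N = m g cos θ + P sin θ = 602.7 + 344.2 = 946.9 N.
Along the incline, the net driving force (taking up-slope positive) is P cos θ − m g sin θ = 456.8 − 454.1 = 2.69 N, so equilibrium requires friction f = -2.69 N (down-slope).
The limit of static friction is μ_s N = 378.8 N.
|f_req| = 2.69 ≤ 378.8 N → the steel block is in equilibrium; friction equals the required value.

f ≈ 2.69 N (down the incline)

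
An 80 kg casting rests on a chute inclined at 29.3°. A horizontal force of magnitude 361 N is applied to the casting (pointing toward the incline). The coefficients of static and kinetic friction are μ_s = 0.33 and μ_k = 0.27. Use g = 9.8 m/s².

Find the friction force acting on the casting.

Resolve perpendicular to the incline: N = m g cos θ + P sin θ = 80×9.8×cos 29.3° + 361×sin 29.3° = 860.4 N.
Parallel to the incline: P cos θ − m g sin θ = 314.8 − 383.7 = -68.86 N; the friction needed to balance this is 68.86 N acting up the slope.
The limit of static friction is μ_s N = 283.9 N.
|f_req| = 68.86 ≤ 283.9 N → the casting is in equilibrium; friction equals the required value.

f ≈ 68.9 N (up the incline)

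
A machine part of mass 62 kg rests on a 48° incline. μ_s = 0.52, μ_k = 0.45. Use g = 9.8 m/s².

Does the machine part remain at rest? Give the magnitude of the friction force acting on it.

N = m g cos θ = 407 N.
Down-slope weight component: m g sin θ = 452 N.
μ_s N = 211 N.
452 > 211 N, so it slides; kinetic friction f = μ_k N = 0.45×407 = 183 N.

f ≈ 183 N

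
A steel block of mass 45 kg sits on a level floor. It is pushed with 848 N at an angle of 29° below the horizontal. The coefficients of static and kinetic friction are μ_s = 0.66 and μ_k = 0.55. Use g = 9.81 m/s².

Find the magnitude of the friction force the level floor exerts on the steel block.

f ≈ 469 N

The vertical component of P adds to the normal force: N = m g + P sin α = 441.5 + 411.1 = 852.6 N.
Horizontally, friction must balance P cos α = 741.7 N.
μ_s N = 0.66 × 852.6 = 562.7 N.
741.7 > 562.7 N → the steel block slides; f = μ_k N = 0.55×852.6 = 469 N.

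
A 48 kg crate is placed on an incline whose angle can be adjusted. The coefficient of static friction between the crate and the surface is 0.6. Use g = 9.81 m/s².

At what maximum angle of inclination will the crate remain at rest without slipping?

θ_max ≈ 31°

At the slip threshold, m g sin θ = μ_s · m g cos θ, so tan θ = μ_s.
θ_max = arctan(0.6) = 31°.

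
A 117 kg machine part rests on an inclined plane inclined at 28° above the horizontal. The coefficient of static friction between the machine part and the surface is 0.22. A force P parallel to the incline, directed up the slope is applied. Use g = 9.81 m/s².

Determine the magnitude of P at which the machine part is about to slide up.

At impending motion up the slope, friction acts down-slope at its limit: f = μ_s N.
P is parallel to the surface, so N = m g cos θ = 1010 N.
Along the incline: P = m g sin θ + μ_s N = 539 + 0.22×1010 = 762 N.

P ≈ 762 N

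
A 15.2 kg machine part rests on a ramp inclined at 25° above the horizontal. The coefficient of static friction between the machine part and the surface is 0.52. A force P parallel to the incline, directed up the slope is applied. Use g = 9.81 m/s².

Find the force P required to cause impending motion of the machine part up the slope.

P ≈ 133 N

At impending motion up the slope, friction acts down-slope at its limit: f = μ_s N.
P is parallel to the surface, so N = m g cos θ = 135 N.
Along the incline: P = m g sin θ + μ_s N = 63 + 0.52×135 = 133 N.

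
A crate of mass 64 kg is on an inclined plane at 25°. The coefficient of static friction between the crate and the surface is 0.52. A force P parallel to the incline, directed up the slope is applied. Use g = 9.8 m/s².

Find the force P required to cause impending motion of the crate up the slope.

P ≈ 561 N

At impending motion up the slope, friction acts down-slope at its limit: f = μ_s N.
P is parallel to the surface, so N = m g cos θ = 568 N.
Along the incline: P = m g sin θ + μ_s N = 265 + 0.52×568 = 561 N.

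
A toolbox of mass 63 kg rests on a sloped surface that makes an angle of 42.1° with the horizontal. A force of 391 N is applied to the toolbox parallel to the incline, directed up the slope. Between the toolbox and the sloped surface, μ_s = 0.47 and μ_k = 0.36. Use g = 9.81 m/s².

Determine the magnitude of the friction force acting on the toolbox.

f ≈ 23.3 N (up the incline)

Normal force: N = m g cos θ = 63 × 9.81 × cos 42.1° = 458.6 N.
For equilibrium along the incline the friction force must supply f = m g sin θ − P = 414.3 − 391 = 23.34 N (positive meaning up-slope).
Static friction can supply at most μ_s N = 215.5 N.
Since |23.34| ≤ 215.5 N, no slip — friction simply equals what equilibrium demands.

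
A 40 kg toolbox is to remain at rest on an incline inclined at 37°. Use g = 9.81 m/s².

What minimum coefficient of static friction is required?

At the slip threshold m g sin θ = μ_s m g cos θ, so μ_s,min = tan θ.
μ_s,min = tan 37° = 0.754.

μ_s,min ≈ 0.754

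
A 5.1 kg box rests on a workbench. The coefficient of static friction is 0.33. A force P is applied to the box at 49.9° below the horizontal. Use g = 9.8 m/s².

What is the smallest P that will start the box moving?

N = m g + P sin α (the push presses the box into the workbench).
At impending slip, P cos α = μ_s N = μ_s (m g + P sin α).
Solving: P (cos α − μ_s sin α) = μ_s m g → P = 0.33×50/(cos 49.9° − 0.33 sin 49.9°) = 16.5/0.3917 = 42.1 N.

P ≈ 42.1 N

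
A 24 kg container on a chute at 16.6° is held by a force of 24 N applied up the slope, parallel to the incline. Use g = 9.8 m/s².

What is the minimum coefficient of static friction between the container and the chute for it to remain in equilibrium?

μ_s,min ≈ 0.192

N = m g cos θ = 225.4 N.
Friction must make up the shortfall along the incline: f = m g sin θ − P = 67.19 − 24 = 43.19 N.
At the threshold f = μ_s N, so μ_s,min = 43.19/225.4 = 0.192.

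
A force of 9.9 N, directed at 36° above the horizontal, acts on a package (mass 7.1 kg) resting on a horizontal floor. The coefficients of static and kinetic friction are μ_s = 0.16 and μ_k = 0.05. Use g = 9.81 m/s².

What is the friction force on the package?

f ≈ 8.01 N

Vertical equilibrium gives N = m g − P sin α = 63.83 N.
For equilibrium, f = P cos α = 9.9×cos 36° = 8.009 N.
The static-friction limit is μ_s N = 10.21 N.
Since 8.009 N does not exceed the limit, the package stays at rest and f = 8.01 N.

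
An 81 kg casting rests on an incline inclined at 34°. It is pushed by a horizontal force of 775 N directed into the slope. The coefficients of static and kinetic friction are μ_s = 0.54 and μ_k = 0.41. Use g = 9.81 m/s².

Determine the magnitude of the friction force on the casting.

Normal direction: N = m g cos θ + P sin θ = 1092 N.
Parallel to the incline: P cos θ − m g sin θ = 642.5 − 444.3 = 198.2 N; the friction needed to balance this is 198.2 N acting down the slope.
The limit of static friction is μ_s N = 589.8 N.
|f_req| = 198.2 ≤ 589.8 N → the casting is in equilibrium; friction equals the required value.

f ≈ 198 N (down the incline)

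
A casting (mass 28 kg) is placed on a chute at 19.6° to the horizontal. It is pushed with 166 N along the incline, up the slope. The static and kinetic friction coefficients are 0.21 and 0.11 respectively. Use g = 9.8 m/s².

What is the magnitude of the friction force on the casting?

Perpendicular to the surface, N = m g cos θ = 28·9.8·cos 19.6° = 258.5 N.
For equilibrium along the incline the friction force must supply f = m g sin θ − P = 92.05 − 166 = -73.95 N (positive meaning up-slope).
Static friction can supply at most μ_s N = 54.29 N.
|-73.95| exceeds 54.29 N, so the casting slips up-slope; friction is kinetic, f = μ_k N = 0.11×258.5 = 28.4 N.

f ≈ 28.4 N (down the incline)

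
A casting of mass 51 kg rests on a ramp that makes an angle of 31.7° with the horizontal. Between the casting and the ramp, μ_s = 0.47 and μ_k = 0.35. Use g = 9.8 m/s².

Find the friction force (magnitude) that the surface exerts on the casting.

f ≈ 149 N (up the incline)

Perpendicular to the surface, N = m g cos θ = 51·9.8·cos 31.7° = 425.2 N.
For equilibrium along the incline, friction must balance the weight component: f = m g sin θ = 262.6 N up the slope.
Static friction can supply at most μ_s N = 199.9 N.
|262.6| exceeds 199.9 N, so the casting slips down-slope; friction is kinetic, f = μ_k N = 0.35×425.2 = 149 N.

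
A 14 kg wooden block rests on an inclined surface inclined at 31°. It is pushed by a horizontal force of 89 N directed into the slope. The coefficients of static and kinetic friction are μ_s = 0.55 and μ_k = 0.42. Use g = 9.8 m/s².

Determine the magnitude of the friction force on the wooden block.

f ≈ 5.62 N (down the incline)

Resolve perpendicular to the incline: N = m g cos θ + P sin θ = 14×9.8×cos 31° + 89×sin 31° = 163.4 N.
Along the incline, the net driving force (taking up-slope positive) is P cos θ − m g sin θ = 76.29 − 70.66 = 5.625 N, so equilibrium requires friction f = -5.625 N (down-slope).
The limit of static friction is μ_s N = 89.89 N.
|f_req| = 5.625 ≤ 89.89 N → the wooden block is in equilibrium; friction equals the required value.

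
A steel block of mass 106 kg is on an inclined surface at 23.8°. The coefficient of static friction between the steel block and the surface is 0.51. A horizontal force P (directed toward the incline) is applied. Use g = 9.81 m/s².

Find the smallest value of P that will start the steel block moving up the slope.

P ≈ 1280 N

At impending motion up the slope, friction acts down-slope at its limit: f = μ_s N.
Perpendicular to the incline: N = m g cos θ + P sin θ.
Along the incline: P cos θ = m g sin θ + μ_s N = m g sin θ + μ_s (m g cos θ + P sin θ).
Solving, P (cos θ − μ_s sin θ) = m g (sin θ + μ_s cos θ), so P = 106×9.81×(sin 23.8° + 0.51 cos 23.8°)/(cos 23.8° − 0.51 sin 23.8°) = 1040×0.8702/0.7092 = 1280 N.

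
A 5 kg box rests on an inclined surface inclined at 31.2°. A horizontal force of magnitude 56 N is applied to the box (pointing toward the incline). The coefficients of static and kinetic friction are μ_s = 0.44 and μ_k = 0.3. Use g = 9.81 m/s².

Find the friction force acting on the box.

Resolve perpendicular to the incline: N = m g cos θ + P sin θ = 5×9.81×cos 31.2° + 56×sin 31.2° = 70.97 N.
Along the incline, the net driving force (taking up-slope positive) is P cos θ − m g sin θ = 47.9 − 25.41 = 22.49 N, so equilibrium requires friction f = -22.49 N (down-slope).
The limit of static friction is μ_s N = 31.22 N.
|f_req| = 22.49 ≤ 31.22 N → the box is in equilibrium; friction equals the required value.

f ≈ 22.5 N (down the incline)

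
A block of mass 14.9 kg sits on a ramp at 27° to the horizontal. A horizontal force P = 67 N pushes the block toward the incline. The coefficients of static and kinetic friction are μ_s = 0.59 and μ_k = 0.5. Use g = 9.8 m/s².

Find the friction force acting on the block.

Resolve perpendicular to the incline: N = m g cos θ + P sin θ = 14.9×9.8×cos 27° + 67×sin 27° = 160.5 N.
Parallel to the incline: P cos θ − m g sin θ = 59.7 − 66.29 = -6.594 N; the friction needed to balance this is 6.594 N acting up the slope.
The limit of static friction is μ_s N = 94.71 N.
|f_req| = 6.594 ≤ 94.71 N → the block is in equilibrium; friction equals the required value.

f ≈ 6.59 N (up the incline)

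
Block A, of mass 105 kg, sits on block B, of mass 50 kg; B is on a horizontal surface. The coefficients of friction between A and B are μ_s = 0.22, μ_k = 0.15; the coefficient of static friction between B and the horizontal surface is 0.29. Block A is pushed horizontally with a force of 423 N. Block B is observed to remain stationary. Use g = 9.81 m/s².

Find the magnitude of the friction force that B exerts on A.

Normal force at the A–B interface: N₁ = m_A g = 1030 N.
So the A–B interface can sustain at most μ_s N₁ = 226.6 N of static friction.
P = 423 N exceeds that limit, so A slips over B and the interface friction becomes kinetic: f₁ = μ_k N₁ = 0.15×1030 = 155 N.
B experiences an equal 155 N forward from A (third law). B is in equilibrium, so the floor supplies f₂ = 155 N of static friction (limit μ_s(m_A+m_B)g = 441 N, not exceeded).

f ≈ 155 N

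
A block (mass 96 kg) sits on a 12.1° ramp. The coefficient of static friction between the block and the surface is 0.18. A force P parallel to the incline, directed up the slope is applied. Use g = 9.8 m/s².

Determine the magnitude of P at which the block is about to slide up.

P ≈ 363 N

At impending motion up the slope, friction acts down-slope at its limit: f = μ_s N.
P is parallel to the surface, so N = m g cos θ = 920 N.
Along the incline: P = m g sin θ + μ_s N = 197 + 0.18×920 = 363 N.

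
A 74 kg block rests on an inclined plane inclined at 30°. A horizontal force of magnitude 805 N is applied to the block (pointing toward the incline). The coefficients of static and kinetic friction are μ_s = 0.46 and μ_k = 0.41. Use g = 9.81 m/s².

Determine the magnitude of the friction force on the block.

The horizontal push has a component P sin θ into the surface, so N = m g cos θ + P sin θ = 628.7 + 402.5 = 1031 N.
Along the incline, the net driving force (taking up-slope positive) is P cos θ − m g sin θ = 697.2 − 363 = 334.2 N, so equilibrium requires friction f = -334.2 N (down-slope).
Maximum static friction: μ_s N = 0.46 × 1031 = 474.3 N.
Since 334.2 N is within the 474.3 N limit, the block stays put and friction is exactly 334 N.

f ≈ 334 N (down the incline)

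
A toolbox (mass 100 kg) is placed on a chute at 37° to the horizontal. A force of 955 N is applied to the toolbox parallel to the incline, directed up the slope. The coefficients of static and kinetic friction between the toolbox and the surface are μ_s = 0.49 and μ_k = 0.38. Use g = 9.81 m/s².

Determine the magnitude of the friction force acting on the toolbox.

Perpendicular to the surface, N = m g cos θ = 100·9.81·cos 37° = 783.5 N.
The friction needed for equilibrium is m g sin θ − P = 590.4 − 955 = -364.6 N, measured positive up-slope.
Maximum static friction available: μ_s N = 0.49 × 783.5 = 383.9 N.
Since |-364.6| ≤ 383.9 N, the toolbox remains in static equilibrium and friction takes exactly the required value.

f ≈ 365 N (down the incline)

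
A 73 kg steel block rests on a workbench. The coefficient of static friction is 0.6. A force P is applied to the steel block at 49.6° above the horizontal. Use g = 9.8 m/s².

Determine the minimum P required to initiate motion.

P ≈ 388 N

N = m g − P sin α (the pull lifts the steel block).
At impending slip, P cos α = μ_s N = μ_s (m g − P sin α).
Solving: P (cos α + μ_s sin α) = μ_s m g → P = 0.6×715/(cos 49.6° + 0.6 sin 49.6°) = 429/1.105 = 388 N.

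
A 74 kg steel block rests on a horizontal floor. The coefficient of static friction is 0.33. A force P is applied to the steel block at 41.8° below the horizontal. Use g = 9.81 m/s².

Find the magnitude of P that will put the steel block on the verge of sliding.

N = m g + P sin α (the push presses the steel block into the horizontal floor).
At impending slip, P cos α = μ_s N = μ_s (m g + P sin α).
Solving: P (cos α − μ_s sin α) = μ_s m g → P = 0.33×726/(cos 41.8° − 0.33 sin 41.8°) = 240/0.5255 = 456 N.

P ≈ 456 N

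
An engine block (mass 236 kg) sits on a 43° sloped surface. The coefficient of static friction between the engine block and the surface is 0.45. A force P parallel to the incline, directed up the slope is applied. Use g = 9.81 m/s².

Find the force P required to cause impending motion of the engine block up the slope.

At impending motion up the slope, friction acts down-slope at its limit: f = μ_s N.
P is parallel to the surface, so N = m g cos θ = 1690 N.
Along the incline: P = m g sin θ + μ_s N = 1580 + 0.45×1690 = 2340 N.

P ≈ 2340 N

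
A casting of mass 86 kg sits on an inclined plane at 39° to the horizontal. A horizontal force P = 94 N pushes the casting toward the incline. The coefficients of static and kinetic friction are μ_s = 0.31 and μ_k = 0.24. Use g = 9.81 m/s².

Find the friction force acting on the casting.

Normal direction: N = m g cos θ + P sin θ = 714.8 N.
Along the incline, the net driving force (taking up-slope positive) is P cos θ − m g sin θ = 73.05 − 530.9 = -457.9 N, so equilibrium requires friction f = 457.9 N (up-slope).
The limit of static friction is μ_s N = 221.6 N.
|f_req| = 457.9 > 221.6 N → the casting slides down the incline; f = μ_k N = 0.24 × 714.8 = 172 N.

f ≈ 172 N (up the incline)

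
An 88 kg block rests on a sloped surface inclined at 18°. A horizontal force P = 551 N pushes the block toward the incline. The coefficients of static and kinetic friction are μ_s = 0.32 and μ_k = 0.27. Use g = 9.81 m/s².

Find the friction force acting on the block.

Normal direction: N = m g cos θ + P sin θ = 991.3 N.
Along the incline, the net driving force (taking up-slope positive) is P cos θ − m g sin θ = 524 − 266.8 = 257.3 N, so equilibrium requires friction f = -257.3 N (down-slope).
Maximum static friction: μ_s N = 0.32 × 991.3 = 317.2 N.
|f_req| = 257.3 ≤ 317.2 N → the block is in equilibrium; friction equals the required value.

f ≈ 257 N (down the incline)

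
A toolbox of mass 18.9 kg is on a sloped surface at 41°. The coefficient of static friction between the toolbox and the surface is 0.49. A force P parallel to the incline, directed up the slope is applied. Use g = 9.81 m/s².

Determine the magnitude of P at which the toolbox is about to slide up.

P ≈ 190 N

At impending motion up the slope, friction acts down-slope at its limit: f = μ_s N.
P is parallel to the surface, so N = m g cos θ = 140 N.
Along the incline: P = m g sin θ + μ_s N = 122 + 0.49×140 = 190 N.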